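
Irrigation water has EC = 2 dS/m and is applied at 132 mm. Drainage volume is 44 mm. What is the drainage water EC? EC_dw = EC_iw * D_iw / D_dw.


EC_dw = EC_iw * D_iw / D_dw
EC_dw = 2 * 132 / 44
EC_dw = 264 / 44

6.0000 dS/m


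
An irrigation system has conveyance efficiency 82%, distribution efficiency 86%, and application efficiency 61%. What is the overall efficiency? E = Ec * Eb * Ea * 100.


Ec = 0.82, Eb = 0.86, Ea = 0.61
E = 0.82 * 0.86 * 0.61 * 100 = 43.0172%

43.0172 %


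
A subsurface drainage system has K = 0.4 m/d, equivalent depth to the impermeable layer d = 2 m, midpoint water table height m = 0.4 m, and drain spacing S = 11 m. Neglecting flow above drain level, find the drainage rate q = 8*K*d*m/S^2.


q = 8*K*d*m/S^2
q = 8*0.4*2*0.4/11^2
q = 2.5600 / 121

0.0212 m/d


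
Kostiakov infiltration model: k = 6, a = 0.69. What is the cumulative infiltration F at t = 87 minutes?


F = k * t^a = 6 * 87^0.69
F = 6 * 21.790555

130.7433 mm


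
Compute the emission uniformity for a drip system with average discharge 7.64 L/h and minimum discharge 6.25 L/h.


EU = (q_min/q_avg)*100 = (6.25/7.64)*100 = 81.8063%

81.8063 %


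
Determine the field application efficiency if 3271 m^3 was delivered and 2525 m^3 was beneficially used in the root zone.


Ea = V_root / V_field * 100 = 2525 / 3271 * 100 = 77.1935%

77.1935 %


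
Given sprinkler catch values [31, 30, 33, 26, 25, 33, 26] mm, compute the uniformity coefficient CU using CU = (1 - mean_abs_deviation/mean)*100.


mean = 29.142857 mm
MAD = 2.979592 mm
CU = (1 - 2.979592/29.142857)*100

89.7759 %


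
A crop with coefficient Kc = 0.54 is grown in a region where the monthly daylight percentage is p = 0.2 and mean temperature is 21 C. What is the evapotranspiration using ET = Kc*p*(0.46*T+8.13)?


ET = Kc * p * (0.46*T + 8.13)
ET = 0.54 * 0.2 * (0.46*21 + 8.13)
ET = 0.54 * 0.2 * 17.7900

1.9213 mm/day


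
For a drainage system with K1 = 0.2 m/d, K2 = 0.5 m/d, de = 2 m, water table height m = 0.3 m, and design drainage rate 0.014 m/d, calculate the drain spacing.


S^2 = 8*K2*de*m/q + 4*K1*m^2/q
S^2 = 8*0.5*2*0.3/0.014 + 4*0.2*0.3^2/0.014
S = sqrt(176.5714)

13.2880 m


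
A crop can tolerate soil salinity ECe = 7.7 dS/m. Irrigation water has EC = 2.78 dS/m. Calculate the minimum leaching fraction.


LR = ECiw / (5*ECe - ECiw)
LR = 2.78 / (5*7.7 - 2.78)
LR = 2.78 / 35.7200

0.0778


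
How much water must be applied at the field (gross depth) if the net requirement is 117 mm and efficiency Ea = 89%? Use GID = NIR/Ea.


Ea = 89% = 0.89
GID = NIR / Ea = 117 / 0.89 = 131.4607 mm

131.4607 mm


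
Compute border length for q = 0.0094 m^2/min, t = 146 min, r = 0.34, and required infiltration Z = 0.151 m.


L = q*t/((1+r)*Z)
L = 0.0094*146/((1+0.34)*0.151)
L = 1.3724/0.20234

6.7826 m


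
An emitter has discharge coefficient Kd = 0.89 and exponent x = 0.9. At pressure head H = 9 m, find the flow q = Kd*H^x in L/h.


q = Kd * H^x = 0.89 * 9^0.9 = 0.89 * 7.224674

6.4300 L/h


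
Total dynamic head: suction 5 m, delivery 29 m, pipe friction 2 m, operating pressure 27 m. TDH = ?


TDH = Hs + Hd + hf + Hp = 5 + 29 + 2 + 27 = 63

63 m


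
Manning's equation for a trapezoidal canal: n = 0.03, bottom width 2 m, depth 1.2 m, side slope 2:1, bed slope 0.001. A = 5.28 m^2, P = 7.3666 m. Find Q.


R = A/P = 5.28/7.3666 = 0.716749
Q = (1/0.03) * 5.28 * 0.716749^(2/3) * 0.001^0.5

4.4575 m^3/s


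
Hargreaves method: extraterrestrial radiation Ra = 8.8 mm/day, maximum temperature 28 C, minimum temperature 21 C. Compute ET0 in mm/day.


Tmean = (Tmax + Tmin)/2 = (28 + 21)/2 = 24.5
ET0 = 0.0023 * 8.8 * (24.5 + 17.8) * sqrt(28 - 21)
ET0 = 0.0023 * 8.8 * 42.3 * 2.645751

2.2652 mm/day


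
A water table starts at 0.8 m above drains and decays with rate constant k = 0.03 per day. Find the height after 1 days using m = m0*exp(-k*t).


m = m0 * exp(-k*t)
m = 0.8 * exp(-0.03 * 1)
m = 0.8 * exp(-0.0300)

0.7764 m


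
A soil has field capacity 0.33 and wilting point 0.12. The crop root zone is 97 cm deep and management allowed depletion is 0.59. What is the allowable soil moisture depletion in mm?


SMD = (FC - PWP) * d * MAD * 10
SMD = (0.33 - 0.12) * 97 * 0.59 * 10
SMD = 0.2100 * 97 * 0.59 * 10

120.1830 mm


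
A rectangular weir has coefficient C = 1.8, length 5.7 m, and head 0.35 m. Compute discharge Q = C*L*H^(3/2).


Q = C * L * H^(3/2) = 1.8 * 5.7 * 0.35^1.5 = 1.8 * 5.7 * 0.207063

2.1245 m^3/s


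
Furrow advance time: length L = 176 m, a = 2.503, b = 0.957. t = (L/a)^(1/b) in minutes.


t = (L/a)^(1/b)
t = (176/2.503)^(1/0.957)
t = 70.315621^(1/0.957)

85.1224 min


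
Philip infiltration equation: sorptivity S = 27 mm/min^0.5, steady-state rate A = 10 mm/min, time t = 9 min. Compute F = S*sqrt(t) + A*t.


F = S*sqrt(t) + A*t
F = 27*sqrt(9) + 10*9
F = 27*3.000000 + 90

171.0000 mm


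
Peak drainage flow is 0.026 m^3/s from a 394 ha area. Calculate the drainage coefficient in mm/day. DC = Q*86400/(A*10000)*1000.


DC = Q * 86400 / (A * 10000) * 1000
DC = 0.026 * 86400 / (394 * 10000) * 1000
DC = 2246400.0000 / 3940000

0.5702 mm/day


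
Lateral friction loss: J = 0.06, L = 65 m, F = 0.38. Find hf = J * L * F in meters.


hf = J * L * F = 0.06 * 65 * 0.38 = 1.4820 m

1.4820 m


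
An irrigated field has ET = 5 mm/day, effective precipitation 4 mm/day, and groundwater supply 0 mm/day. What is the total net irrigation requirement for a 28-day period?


Daily deficit = ET - Pe - GW = 5 - 4 - 0 = 1 mm/day
NIR = 1 * 28 = 28 mm

28.0000 mm


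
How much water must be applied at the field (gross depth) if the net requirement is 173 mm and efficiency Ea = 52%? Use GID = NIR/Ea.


Ea = 52% = 0.52
GID = NIR / Ea = 173 / 0.52 = 332.6923 mm

332.6923 mm


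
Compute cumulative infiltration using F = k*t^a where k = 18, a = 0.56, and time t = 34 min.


F = k * t^a = 18 * 34^0.56
F = 18 * 7.204904

129.6883 mm


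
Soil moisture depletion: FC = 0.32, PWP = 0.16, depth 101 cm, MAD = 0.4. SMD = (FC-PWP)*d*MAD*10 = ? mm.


SMD = (FC - PWP) * d * MAD * 10
SMD = (0.32 - 0.16) * 101 * 0.4 * 10
SMD = 0.1600 * 101 * 0.4 * 10

64.6400 mm


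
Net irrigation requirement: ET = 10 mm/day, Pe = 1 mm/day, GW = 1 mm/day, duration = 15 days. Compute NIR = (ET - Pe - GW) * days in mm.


Daily deficit = ET - Pe - GW = 10 - 1 - 1 = 8 mm/day
NIR = 8 * 15 = 120 mm

120.0000 mm


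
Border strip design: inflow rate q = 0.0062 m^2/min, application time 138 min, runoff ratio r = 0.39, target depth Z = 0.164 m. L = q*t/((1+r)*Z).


L = q*t/((1+r)*Z)
L = 0.0062*138/((1+0.39)*0.164)
L = 0.8556/0.22796

3.7533 m


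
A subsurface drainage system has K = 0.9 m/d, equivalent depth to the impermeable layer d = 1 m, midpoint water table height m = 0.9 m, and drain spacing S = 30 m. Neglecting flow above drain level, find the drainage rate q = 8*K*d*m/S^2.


q = 8*K*d*m/S^2
q = 8*0.9*1*0.9/30^2
q = 6.4800 / 900

0.0072 m/d


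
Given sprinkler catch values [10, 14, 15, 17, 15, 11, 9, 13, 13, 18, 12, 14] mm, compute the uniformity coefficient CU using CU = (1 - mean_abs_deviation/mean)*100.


mean = 13.416667 mm
MAD = 2.083333 mm
CU = (1 - 2.083333/13.416667)*100

84.4721 %


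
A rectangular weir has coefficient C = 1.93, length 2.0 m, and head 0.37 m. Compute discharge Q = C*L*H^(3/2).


Q = C * L * H^(3/2) = 1.93 * 2.0 * 0.37^1.5 = 1.93 * 2.0 * 0.225062

0.8687 m^3/s


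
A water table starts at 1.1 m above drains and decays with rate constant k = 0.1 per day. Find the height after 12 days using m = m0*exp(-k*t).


m = m0 * exp(-k*t)
m = 1.1 * exp(-0.1 * 12)
m = 1.1 * exp(-1.2000)

0.3313 m


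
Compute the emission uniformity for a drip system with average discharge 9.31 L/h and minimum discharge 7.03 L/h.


EU = (q_min/q_avg)*100 = (7.03/9.31)*100 = 75.5102%

75.5102 %


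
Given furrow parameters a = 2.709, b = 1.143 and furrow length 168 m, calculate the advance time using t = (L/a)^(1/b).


t = (L/a)^(1/b)
t = (168/2.709)^(1/1.143)
t = 62.015504^(1/1.143)

37.0034 min


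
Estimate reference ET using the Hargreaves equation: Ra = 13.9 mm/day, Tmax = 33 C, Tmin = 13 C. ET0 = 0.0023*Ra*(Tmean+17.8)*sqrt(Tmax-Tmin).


Tmean = (Tmax + Tmin)/2 = (33 + 13)/2 = 23.0
ET0 = 0.0023 * 13.9 * (23.0 + 17.8) * sqrt(33 - 13)
ET0 = 0.0023 * 13.9 * 40.8 * 4.472136

5.8333 mm/day


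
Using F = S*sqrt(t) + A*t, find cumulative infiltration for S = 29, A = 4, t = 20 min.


F = S*sqrt(t) + A*t
F = 29*sqrt(20) + 4*20
F = 29*4.472136 + 80

209.6919 mm


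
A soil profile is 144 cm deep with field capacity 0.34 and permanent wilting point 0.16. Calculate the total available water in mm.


AWC = (FC - PWP) * d * 10
AWC = (0.34 - 0.16) * 144 * 10
AWC = 0.1800 * 144 * 10

259.2000 mm


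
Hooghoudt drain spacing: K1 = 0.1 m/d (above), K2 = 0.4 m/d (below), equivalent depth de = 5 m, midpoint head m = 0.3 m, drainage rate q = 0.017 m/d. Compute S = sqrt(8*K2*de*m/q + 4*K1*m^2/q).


S^2 = 8*K2*de*m/q + 4*K1*m^2/q
S^2 = 8*0.4*5*0.3/0.017 + 4*0.1*0.3^2/0.017
S = sqrt(284.4706)

16.8663 m


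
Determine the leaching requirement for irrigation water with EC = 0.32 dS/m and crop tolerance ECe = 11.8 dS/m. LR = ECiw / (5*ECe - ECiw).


LR = ECiw / (5*ECe - ECiw)
LR = 0.32 / (5*11.8 - 0.32)
LR = 0.32 / 58.6800

0.0055


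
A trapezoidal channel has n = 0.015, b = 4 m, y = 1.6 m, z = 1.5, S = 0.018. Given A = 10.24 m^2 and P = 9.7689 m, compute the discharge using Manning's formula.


R = A/P = 10.24/9.7689 = 1.048224
Q = (1/0.015) * 10.24 * 1.048224^(2/3) * 0.018^0.5

94.5107 m^3/s


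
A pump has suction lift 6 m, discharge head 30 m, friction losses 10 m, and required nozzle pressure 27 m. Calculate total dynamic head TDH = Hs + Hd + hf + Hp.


TDH = Hs + Hd + hf + Hp = 6 + 30 + 10 + 27 = 73

73 m


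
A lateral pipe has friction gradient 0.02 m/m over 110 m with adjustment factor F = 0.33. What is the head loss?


hf = J * L * F = 0.02 * 110 * 0.33 = 0.7260 m

0.7260 m


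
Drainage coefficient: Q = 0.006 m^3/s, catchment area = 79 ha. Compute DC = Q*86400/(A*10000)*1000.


DC = Q * 86400 / (A * 10000) * 1000
DC = 0.006 * 86400 / (79 * 10000) * 1000
DC = 518400.0000 / 790000

0.6562 mm/day


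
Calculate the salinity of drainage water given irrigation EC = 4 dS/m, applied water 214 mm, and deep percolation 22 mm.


EC_dw = EC_iw * D_iw / D_dw
EC_dw = 4 * 214 / 22
EC_dw = 856 / 22

38.9091 dS/m


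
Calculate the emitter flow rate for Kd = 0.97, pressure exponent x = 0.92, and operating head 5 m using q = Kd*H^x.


q = Kd * H^x = 0.97 * 5^0.92 = 0.97 * 4.395947

4.2641 L/h


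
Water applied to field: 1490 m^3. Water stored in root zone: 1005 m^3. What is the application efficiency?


Ea = V_root / V_field * 100 = 1005 / 1490 * 100 = 67.4497%

67.4497 %


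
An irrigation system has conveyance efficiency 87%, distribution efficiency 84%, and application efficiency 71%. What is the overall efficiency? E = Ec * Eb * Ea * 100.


Ec = 0.87, Eb = 0.84, Ea = 0.71
E = 0.87 * 0.84 * 0.71 * 100 = 51.8868%

51.8868 %


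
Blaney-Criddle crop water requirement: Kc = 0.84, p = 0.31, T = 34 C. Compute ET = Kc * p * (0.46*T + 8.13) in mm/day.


ET = Kc * p * (0.46*T + 8.13)
ET = 0.84 * 0.31 * (0.46*34 + 8.13)
ET = 0.84 * 0.31 * 23.7700

6.1897 mm/day


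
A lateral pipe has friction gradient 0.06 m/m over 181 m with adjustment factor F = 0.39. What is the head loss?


hf = J * L * F = 0.06 * 181 * 0.39 = 4.2354 m

4.2354 m


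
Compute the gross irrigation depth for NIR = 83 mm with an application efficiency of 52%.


Ea = 52% = 0.52
GID = NIR / Ea = 83 / 0.52 = 159.6154 mm

159.6154 mm


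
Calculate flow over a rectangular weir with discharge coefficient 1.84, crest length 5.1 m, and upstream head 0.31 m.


Q = C * L * H^(3/2) = 1.84 * 5.1 * 0.31^1.5 = 1.84 * 5.1 * 0.172601

1.6197 m^3/s


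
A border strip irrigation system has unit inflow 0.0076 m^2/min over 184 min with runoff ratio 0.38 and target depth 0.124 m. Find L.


L = q*t/((1+r)*Z)
L = 0.0076*184/((1+0.38)*0.124)
L = 1.3984/0.17112

8.1720 m


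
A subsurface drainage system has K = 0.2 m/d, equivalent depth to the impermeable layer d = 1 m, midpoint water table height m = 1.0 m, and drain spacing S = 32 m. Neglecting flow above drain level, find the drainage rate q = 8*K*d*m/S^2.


q = 8*K*d*m/S^2
q = 8*0.2*1*1.0/32^2
q = 1.6000 / 1024

0.0016 m/d


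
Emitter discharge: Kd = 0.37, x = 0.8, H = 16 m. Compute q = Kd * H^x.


q = Kd * H^x = 0.37 * 16^0.8 = 0.37 * 9.189587

3.4001 L/h


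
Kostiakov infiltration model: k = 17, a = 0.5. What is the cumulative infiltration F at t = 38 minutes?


F = k * t^a = 17 * 38^0.5
F = 17 * 6.164414

104.7950 mm


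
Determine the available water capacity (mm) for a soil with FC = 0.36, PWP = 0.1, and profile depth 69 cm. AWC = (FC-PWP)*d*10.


AWC = (FC - PWP) * d * 10
AWC = (0.36 - 0.1) * 69 * 10
AWC = 0.2600 * 69 * 10

179.4000 mm


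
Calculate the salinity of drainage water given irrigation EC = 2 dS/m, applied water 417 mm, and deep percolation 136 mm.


EC_dw = EC_iw * D_iw / D_dw
EC_dw = 2 * 417 / 136
EC_dw = 834 / 136

6.1324 dS/m


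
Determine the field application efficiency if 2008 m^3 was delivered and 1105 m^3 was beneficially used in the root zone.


Ea = V_root / V_field * 100 = 1105 / 2008 * 100 = 55.0299%

55.0299 %


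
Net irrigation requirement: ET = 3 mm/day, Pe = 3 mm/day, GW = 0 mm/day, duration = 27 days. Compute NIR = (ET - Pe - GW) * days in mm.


Daily deficit = ET - Pe - GW = 3 - 3 - 0 = 0 mm/day
NIR = 0 * 27 = 0 mm

0 mm


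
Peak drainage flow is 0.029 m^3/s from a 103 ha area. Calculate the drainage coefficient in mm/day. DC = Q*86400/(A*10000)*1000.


DC = Q * 86400 / (A * 10000) * 1000
DC = 0.029 * 86400 / (103 * 10000) * 1000
DC = 2505600.0000 / 1030000

2.4326 mm/day


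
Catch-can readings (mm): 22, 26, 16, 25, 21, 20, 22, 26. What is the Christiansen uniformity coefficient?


mean = 22.250000 mm
MAD = 2.562500 mm
CU = (1 - 2.562500/22.250000)*100

88.4831 %


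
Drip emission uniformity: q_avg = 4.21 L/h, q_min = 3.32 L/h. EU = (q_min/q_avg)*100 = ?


EU = (q_min/q_avg)*100 = (3.32/4.21)*100 = 78.8599%

78.8599 %


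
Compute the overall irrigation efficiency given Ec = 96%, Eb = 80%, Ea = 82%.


Ec = 0.96, Eb = 0.8, Ea = 0.82
E = 0.96 * 0.8 * 0.82 * 100 = 62.9760%

62.9760 %


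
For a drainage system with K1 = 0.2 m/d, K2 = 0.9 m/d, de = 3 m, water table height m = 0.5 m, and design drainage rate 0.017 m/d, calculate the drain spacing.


S^2 = 8*K2*de*m/q + 4*K1*m^2/q
S^2 = 8*0.9*3*0.5/0.017 + 4*0.2*0.5^2/0.017
S = sqrt(647.0588)

25.4374 m


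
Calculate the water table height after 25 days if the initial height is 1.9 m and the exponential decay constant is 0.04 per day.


m = m0 * exp(-k*t)
m = 1.9 * exp(-0.04 * 25)
m = 1.9 * exp(-1.0000)

0.6990 m


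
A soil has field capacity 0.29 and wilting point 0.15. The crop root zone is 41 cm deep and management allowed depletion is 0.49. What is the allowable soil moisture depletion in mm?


SMD = (FC - PWP) * d * MAD * 10
SMD = (0.29 - 0.15) * 41 * 0.49 * 10
SMD = 0.1400 * 41 * 0.49 * 10

28.1260 mm


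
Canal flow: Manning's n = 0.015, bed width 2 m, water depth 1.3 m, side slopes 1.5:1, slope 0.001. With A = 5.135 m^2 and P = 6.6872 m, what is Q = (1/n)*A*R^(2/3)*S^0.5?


R = A/P = 5.135/6.6872 = 0.767885
Q = (1/0.015) * 5.135 * 0.767885^(2/3) * 0.001^0.5

9.0778 m^3/s


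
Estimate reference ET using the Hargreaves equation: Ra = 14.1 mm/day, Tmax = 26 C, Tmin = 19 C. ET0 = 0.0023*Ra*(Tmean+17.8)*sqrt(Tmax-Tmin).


Tmean = (Tmax + Tmin)/2 = (26 + 19)/2 = 22.5
ET0 = 0.0023 * 14.1 * (22.5 + 17.8) * sqrt(26 - 19)
ET0 = 0.0023 * 14.1 * 40.3 * 2.645751

3.4578 mm/day


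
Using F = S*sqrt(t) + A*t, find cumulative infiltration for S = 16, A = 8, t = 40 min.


F = S*sqrt(t) + A*t
F = 16*sqrt(40) + 8*40
F = 16*6.324555 + 320

421.1929 mm


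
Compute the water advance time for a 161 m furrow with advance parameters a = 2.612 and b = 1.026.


t = (L/a)^(1/b)
t = (161/2.612)^(1/1.026)
t = 61.638591^(1/1.026)

55.5259 min


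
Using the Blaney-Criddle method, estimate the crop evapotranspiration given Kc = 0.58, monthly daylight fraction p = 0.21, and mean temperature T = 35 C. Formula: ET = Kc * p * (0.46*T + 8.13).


ET = Kc * p * (0.46*T + 8.13)
ET = 0.58 * 0.21 * (0.46*35 + 8.13)
ET = 0.58 * 0.21 * 24.2300

2.9512 mm/day


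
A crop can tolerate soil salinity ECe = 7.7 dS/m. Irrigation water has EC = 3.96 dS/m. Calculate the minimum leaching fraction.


LR = ECiw / (5*ECe - ECiw)
LR = 3.96 / (5*7.7 - 3.96)
LR = 3.96 / 34.5400

0.1146


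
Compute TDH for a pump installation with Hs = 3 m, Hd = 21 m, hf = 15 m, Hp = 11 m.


TDH = Hs + Hd + hf + Hp = 3 + 21 + 15 + 11 = 50

50 m


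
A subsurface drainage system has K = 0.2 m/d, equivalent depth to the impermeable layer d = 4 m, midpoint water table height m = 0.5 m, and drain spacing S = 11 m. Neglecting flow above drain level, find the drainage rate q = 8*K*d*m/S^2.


q = 8*K*d*m/S^2
q = 8*0.2*4*0.5/11^2
q = 3.2000 / 121

0.0264 m/d


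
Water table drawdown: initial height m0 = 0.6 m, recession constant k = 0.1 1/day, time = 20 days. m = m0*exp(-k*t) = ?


m = m0 * exp(-k*t)
m = 0.6 * exp(-0.1 * 20)
m = 0.6 * exp(-2.0000)

0.0812 m


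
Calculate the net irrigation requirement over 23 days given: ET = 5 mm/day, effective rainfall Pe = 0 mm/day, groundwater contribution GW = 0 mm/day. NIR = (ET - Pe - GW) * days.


Daily deficit = ET - Pe - GW = 5 - 0 - 0 = 5 mm/day
NIR = 5 * 23 = 115 mm

115.0000 mm


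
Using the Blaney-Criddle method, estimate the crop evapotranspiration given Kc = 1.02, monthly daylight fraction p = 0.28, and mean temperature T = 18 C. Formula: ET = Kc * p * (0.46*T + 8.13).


ET = Kc * p * (0.46*T + 8.13)
ET = 1.02 * 0.28 * (0.46*18 + 8.13)
ET = 1.02 * 0.28 * 16.4100

4.6867 mm/day


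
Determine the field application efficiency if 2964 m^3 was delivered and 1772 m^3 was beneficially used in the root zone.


Ea = V_root / V_field * 100 = 1772 / 2964 * 100 = 59.7841%

59.7841 %


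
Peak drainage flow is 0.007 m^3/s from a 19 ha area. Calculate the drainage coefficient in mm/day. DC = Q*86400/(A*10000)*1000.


DC = Q * 86400 / (A * 10000) * 1000
DC = 0.007 * 86400 / (19 * 10000) * 1000
DC = 604800.0000 / 190000

3.1832 mm/day


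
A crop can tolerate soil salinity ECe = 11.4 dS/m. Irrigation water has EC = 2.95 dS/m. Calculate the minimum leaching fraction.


LR = ECiw / (5*ECe - ECiw)
LR = 2.95 / (5*11.4 - 2.95)
LR = 2.95 / 54.0500

0.0546


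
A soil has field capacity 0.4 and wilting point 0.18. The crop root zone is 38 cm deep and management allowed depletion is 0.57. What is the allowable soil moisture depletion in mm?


SMD = (FC - PWP) * d * MAD * 10
SMD = (0.4 - 0.18) * 38 * 0.57 * 10
SMD = 0.2200 * 38 * 0.57 * 10

47.6520 mm


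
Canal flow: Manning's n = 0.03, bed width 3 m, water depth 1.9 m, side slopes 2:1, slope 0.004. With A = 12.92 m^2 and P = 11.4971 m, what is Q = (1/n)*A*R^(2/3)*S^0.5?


R = A/P = 12.92/11.4971 = 1.123762
Q = (1/0.03) * 12.92 * 1.123762^(2/3) * 0.004^0.5

29.4411 m^3/s


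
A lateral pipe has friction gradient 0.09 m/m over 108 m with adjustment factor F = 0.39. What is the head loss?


hf = J * L * F = 0.09 * 108 * 0.39 = 3.7908 m

3.7908 m


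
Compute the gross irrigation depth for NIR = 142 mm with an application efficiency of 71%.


Ea = 71% = 0.71
GID = NIR / Ea = 142 / 0.71 = 200.0000 mm

200.0000 mm


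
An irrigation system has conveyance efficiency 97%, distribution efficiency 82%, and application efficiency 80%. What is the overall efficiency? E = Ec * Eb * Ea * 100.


Ec = 0.97, Eb = 0.82, Ea = 0.8
E = 0.97 * 0.82 * 0.8 * 100 = 63.6320%

63.6320 %


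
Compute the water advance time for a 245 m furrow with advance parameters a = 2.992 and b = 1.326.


t = (L/a)^(1/b)
t = (245/2.992)^(1/1.326)
t = 81.885027^(1/1.326)

27.7229 min


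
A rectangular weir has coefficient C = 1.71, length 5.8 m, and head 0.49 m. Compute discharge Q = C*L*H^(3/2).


Q = C * L * H^(3/2) = 1.71 * 5.8 * 0.49^1.5 = 1.71 * 5.8 * 0.343000

3.4019 m^3/s


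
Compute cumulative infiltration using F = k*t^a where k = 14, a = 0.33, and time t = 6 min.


F = k * t^a = 14 * 6^0.33
F = 14 * 1.806300

25.2882 mm


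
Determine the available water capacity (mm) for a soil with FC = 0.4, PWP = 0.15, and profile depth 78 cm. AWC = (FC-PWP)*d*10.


AWC = (FC - PWP) * d * 10
AWC = (0.4 - 0.15) * 78 * 10
AWC = 0.2500 * 78 * 10

195.0000 mm


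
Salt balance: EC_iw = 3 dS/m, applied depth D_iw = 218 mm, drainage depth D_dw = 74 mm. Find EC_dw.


EC_dw = EC_iw * D_iw / D_dw
EC_dw = 3 * 218 / 74
EC_dw = 654 / 74

8.8378 dS/m


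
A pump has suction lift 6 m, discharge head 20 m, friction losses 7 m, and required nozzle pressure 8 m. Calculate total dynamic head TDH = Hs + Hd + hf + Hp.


TDH = Hs + Hd + hf + Hp = 6 + 20 + 7 + 8 = 41

41 m


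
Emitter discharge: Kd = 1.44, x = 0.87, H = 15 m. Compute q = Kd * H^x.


q = Kd * H^x = 1.44 * 15^0.87 = 1.44 * 10.548711

15.1901 L/h


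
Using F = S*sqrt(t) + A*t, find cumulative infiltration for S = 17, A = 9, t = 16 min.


F = S*sqrt(t) + A*t
F = 17*sqrt(16) + 9*16
F = 17*4.000000 + 144

212.0000 mm


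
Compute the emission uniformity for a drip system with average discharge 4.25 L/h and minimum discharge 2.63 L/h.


EU = (q_min/q_avg)*100 = (2.63/4.25)*100 = 61.8824%

61.8824 %


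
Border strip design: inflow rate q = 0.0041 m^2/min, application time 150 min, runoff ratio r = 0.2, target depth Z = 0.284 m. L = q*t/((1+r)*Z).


L = q*t/((1+r)*Z)
L = 0.0041*150/((1+0.2)*0.284)
L = 0.615/0.3408

1.8046 m


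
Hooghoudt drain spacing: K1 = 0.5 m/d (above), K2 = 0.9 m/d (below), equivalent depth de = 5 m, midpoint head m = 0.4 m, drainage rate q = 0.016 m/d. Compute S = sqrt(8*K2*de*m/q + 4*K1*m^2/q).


S^2 = 8*K2*de*m/q + 4*K1*m^2/q
S^2 = 8*0.9*5*0.4/0.016 + 4*0.5*0.4^2/0.016
S = sqrt(920.0000)

30.3315 m


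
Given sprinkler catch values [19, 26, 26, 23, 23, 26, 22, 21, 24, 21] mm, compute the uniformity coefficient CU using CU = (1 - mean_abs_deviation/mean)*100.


mean = 23.100000 mm
MAD = 1.920000 mm
CU = (1 - 1.920000/23.100000)*100

91.6883 %


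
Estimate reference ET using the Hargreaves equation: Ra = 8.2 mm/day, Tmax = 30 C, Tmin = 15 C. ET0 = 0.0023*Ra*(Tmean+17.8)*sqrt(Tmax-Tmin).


Tmean = (Tmax + Tmin)/2 = (30 + 15)/2 = 22.5
ET0 = 0.0023 * 8.2 * (22.5 + 17.8) * sqrt(30 - 15)
ET0 = 0.0023 * 8.2 * 40.3 * 3.872983

2.9437 mm/day


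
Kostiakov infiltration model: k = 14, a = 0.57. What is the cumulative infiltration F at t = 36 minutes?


F = k * t^a = 14 * 36^0.57
F = 14 * 7.710675

107.9494 mm


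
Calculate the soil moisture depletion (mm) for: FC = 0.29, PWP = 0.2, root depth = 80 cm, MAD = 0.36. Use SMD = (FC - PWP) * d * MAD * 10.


SMD = (FC - PWP) * d * MAD * 10
SMD = (0.29 - 0.2) * 80 * 0.36 * 10
SMD = 0.0900 * 80 * 0.36 * 10

25.9200 mm


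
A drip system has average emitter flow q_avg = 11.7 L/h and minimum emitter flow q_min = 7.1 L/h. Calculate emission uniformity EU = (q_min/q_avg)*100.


EU = (q_min/q_avg)*100 = (7.1/11.7)*100 = 60.6838%

60.6838 %


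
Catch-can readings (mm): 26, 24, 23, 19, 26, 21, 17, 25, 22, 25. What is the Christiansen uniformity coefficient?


mean = 22.800000 mm
MAD = 2.440000 mm
CU = (1 - 2.440000/22.800000)*100

89.2982 %


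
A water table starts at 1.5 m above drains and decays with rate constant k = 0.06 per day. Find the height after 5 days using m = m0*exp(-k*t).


m = m0 * exp(-k*t)
m = 1.5 * exp(-0.06 * 5)
m = 1.5 * exp(-0.3000)

1.1112 m


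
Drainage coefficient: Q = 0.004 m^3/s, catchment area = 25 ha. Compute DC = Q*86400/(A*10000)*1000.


DC = Q * 86400 / (A * 10000) * 1000
DC = 0.004 * 86400 / (25 * 10000) * 1000
DC = 345600.0000 / 250000

1.3824 mm/day


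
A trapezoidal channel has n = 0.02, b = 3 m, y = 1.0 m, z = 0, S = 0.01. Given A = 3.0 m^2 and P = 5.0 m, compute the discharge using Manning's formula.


R = A/P = 3.0/5.0 = 0.600000
Q = (1/0.02) * 3.0 * 0.600000^(2/3) * 0.01^0.5

10.6707 m^3/s


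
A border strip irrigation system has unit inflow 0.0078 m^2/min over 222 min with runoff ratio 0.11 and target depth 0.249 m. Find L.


L = q*t/((1+r)*Z)
L = 0.0078*222/((1+0.11)*0.249)
L = 1.7316/0.27639

6.2651 m


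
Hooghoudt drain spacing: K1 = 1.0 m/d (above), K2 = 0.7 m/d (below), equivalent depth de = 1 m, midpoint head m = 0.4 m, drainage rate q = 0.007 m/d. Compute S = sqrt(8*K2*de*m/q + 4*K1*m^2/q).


S^2 = 8*K2*de*m/q + 4*K1*m^2/q
S^2 = 8*0.7*1*0.4/0.007 + 4*1.0*0.4^2/0.007
S = sqrt(411.4286)

20.2837 m


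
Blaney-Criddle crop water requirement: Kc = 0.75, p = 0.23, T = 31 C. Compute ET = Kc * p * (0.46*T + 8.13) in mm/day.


ET = Kc * p * (0.46*T + 8.13)
ET = 0.75 * 0.23 * (0.46*31 + 8.13)
ET = 0.75 * 0.23 * 22.3900

3.8623 mm/day


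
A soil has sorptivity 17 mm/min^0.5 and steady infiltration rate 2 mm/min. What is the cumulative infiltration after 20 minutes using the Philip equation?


F = S*sqrt(t) + A*t
F = 17*sqrt(20) + 2*20
F = 17*4.472136 + 40

116.0263 mm


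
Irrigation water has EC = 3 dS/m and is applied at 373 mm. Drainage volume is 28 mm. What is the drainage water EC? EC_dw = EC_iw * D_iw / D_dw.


EC_dw = EC_iw * D_iw / D_dw
EC_dw = 3 * 373 / 28
EC_dw = 1119 / 28

39.9643 dS/m


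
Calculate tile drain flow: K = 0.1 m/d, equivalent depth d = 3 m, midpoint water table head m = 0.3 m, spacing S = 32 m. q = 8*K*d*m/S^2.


q = 8*K*d*m/S^2
q = 8*0.1*3*0.3/32^2
q = 0.7200 / 1024

7.0313e-04 m/d


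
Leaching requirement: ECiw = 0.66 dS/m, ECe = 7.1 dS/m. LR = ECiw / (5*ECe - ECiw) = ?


LR = ECiw / (5*ECe - ECiw)
LR = 0.66 / (5*7.1 - 0.66)
LR = 0.66 / 34.8400

0.0189


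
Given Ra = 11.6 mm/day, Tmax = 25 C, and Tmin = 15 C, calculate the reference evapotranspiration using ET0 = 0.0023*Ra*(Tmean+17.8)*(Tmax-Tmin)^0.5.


Tmean = (Tmax + Tmin)/2 = (25 + 15)/2 = 20.0
ET0 = 0.0023 * 11.6 * (20.0 + 17.8) * sqrt(25 - 15)
ET0 = 0.0023 * 11.6 * 37.8 * 3.162278

3.1892 mm/day


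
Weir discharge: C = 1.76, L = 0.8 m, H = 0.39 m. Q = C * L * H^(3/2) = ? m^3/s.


Q = C * L * H^(3/2) = 1.76 * 0.8 * 0.39^1.5 = 1.76 * 0.8 * 0.243555

0.3429 m^3/s


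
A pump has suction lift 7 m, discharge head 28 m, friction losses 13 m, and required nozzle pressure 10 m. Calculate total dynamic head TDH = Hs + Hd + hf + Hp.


TDH = Hs + Hd + hf + Hp = 7 + 28 + 13 + 10 = 58

58 m


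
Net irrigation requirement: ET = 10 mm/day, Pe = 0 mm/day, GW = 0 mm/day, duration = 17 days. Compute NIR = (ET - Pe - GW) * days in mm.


Daily deficit = ET - Pe - GW = 10 - 0 - 0 = 10 mm/day
NIR = 10 * 17 = 170 mm

170.0000 mm


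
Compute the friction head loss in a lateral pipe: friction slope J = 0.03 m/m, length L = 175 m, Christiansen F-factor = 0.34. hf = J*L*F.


hf = J * L * F = 0.03 * 175 * 0.34 = 1.7850 m

1.7850 m


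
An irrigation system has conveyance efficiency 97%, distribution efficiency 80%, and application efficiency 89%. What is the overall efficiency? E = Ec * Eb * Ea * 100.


Ec = 0.97, Eb = 0.8, Ea = 0.89
E = 0.97 * 0.8 * 0.89 * 100 = 69.0640%

69.0640 %


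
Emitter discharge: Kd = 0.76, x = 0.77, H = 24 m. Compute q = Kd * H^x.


q = Kd * H^x = 0.76 * 24^0.77 = 0.76 * 11.554806

8.7817 L/h


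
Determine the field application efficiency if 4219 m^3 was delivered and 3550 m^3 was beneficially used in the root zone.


Ea = V_root / V_field * 100 = 3550 / 4219 * 100 = 84.1432%

84.1432 %


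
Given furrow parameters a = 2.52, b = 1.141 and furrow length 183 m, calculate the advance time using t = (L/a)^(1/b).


t = (L/a)^(1/b)
t = (183/2.52)^(1/1.141)
t = 72.619048^(1/1.141)

42.7632 min


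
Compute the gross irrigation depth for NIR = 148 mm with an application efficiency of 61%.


Ea = 61% = 0.61
GID = NIR / Ea = 148 / 0.61 = 242.6230 mm

242.6230 mm


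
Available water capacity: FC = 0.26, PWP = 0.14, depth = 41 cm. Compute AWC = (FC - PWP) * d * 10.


AWC = (FC - PWP) * d * 10
AWC = (0.26 - 0.14) * 41 * 10
AWC = 0.1200 * 41 * 10

49.2000 mm


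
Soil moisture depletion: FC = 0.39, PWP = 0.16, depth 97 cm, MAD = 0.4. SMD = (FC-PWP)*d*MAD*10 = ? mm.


SMD = (FC - PWP) * d * MAD * 10
SMD = (0.39 - 0.16) * 97 * 0.4 * 10
SMD = 0.2300 * 97 * 0.4 * 10

89.2400 mm


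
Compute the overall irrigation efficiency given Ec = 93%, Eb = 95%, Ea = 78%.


Ec = 0.93, Eb = 0.95, Ea = 0.78
E = 0.93 * 0.95 * 0.78 * 100 = 68.9130%

68.9130 %


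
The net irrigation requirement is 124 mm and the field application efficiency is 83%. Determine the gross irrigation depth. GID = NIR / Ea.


Ea = 83% = 0.83
GID = NIR / Ea = 124 / 0.83 = 149.3976 mm

149.3976 mm


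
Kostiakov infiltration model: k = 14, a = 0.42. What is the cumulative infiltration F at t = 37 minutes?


F = k * t^a = 14 * 37^0.42
F = 14 * 4.556640

63.7930 mm


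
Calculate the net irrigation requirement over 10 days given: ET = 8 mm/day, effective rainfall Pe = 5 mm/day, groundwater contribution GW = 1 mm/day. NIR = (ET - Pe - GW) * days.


Daily deficit = ET - Pe - GW = 8 - 5 - 1 = 2 mm/day
NIR = 2 * 10 = 20 mm

20.0000 mm


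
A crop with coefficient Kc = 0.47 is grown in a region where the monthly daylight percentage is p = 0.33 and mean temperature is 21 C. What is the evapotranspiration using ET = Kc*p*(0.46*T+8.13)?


ET = Kc * p * (0.46*T + 8.13)
ET = 0.47 * 0.33 * (0.46*21 + 8.13)
ET = 0.47 * 0.33 * 17.7900

2.7592 mm/day


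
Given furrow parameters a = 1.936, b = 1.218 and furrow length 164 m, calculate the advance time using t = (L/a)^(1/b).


t = (L/a)^(1/b)
t = (164/1.936)^(1/1.218)
t = 84.710744^(1/1.218)

38.2712 min


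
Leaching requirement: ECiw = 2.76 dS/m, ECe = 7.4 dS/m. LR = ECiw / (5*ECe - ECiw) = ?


LR = ECiw / (5*ECe - ECiw)
LR = 2.76 / (5*7.4 - 2.76)
LR = 2.76 / 34.2400

0.0806


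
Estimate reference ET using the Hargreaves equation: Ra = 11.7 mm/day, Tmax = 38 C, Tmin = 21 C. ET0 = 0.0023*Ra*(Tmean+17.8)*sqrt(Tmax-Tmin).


Tmean = (Tmax + Tmin)/2 = (38 + 21)/2 = 29.5
ET0 = 0.0023 * 11.7 * (29.5 + 17.8) * sqrt(38 - 21)
ET0 = 0.0023 * 11.7 * 47.3 * 4.123106

5.2481 mm/day


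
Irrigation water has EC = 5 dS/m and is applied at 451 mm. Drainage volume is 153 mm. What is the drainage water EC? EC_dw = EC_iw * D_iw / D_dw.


EC_dw = EC_iw * D_iw / D_dw
EC_dw = 5 * 451 / 153
EC_dw = 2255 / 153

14.7386 dS/m


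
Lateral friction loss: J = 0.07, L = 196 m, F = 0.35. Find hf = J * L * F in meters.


hf = J * L * F = 0.07 * 196 * 0.35 = 4.8020 m

4.8020 m


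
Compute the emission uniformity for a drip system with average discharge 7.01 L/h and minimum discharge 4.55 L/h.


EU = (q_min/q_avg)*100 = (4.55/7.01)*100 = 64.9073%

64.9073 %


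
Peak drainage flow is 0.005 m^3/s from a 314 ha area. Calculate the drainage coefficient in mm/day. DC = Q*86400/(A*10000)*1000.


DC = Q * 86400 / (A * 10000) * 1000
DC = 0.005 * 86400 / (314 * 10000) * 1000
DC = 432000.0000 / 3140000

0.1376 mm/day


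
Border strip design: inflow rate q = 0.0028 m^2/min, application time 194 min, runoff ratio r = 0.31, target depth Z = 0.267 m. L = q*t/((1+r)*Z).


L = q*t/((1+r)*Z)
L = 0.0028*194/((1+0.31)*0.267)
L = 0.5432/0.34977

1.5530 m


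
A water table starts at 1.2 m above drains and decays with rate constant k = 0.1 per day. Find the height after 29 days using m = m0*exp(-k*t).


m = m0 * exp(-k*t)
m = 1.2 * exp(-0.1 * 29)
m = 1.2 * exp(-2.9000)

0.0660 m


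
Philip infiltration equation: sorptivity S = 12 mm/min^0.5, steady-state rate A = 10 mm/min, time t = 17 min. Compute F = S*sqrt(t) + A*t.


F = S*sqrt(t) + A*t
F = 12*sqrt(17) + 10*17
F = 12*4.123106 + 170

219.4773 mm


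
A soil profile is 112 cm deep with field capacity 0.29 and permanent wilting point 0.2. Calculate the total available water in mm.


AWC = (FC - PWP) * d * 10
AWC = (0.29 - 0.2) * 112 * 10
AWC = 0.0900 * 112 * 10

100.8000 mm


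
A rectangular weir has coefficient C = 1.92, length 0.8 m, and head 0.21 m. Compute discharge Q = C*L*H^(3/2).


Q = C * L * H^(3/2) = 1.92 * 0.8 * 0.21^1.5 = 1.92 * 0.8 * 0.096234

0.1478 m^3/s


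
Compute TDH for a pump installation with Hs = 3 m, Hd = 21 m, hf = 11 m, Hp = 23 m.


TDH = Hs + Hd + hf + Hp = 3 + 21 + 11 + 23 = 58

58 m


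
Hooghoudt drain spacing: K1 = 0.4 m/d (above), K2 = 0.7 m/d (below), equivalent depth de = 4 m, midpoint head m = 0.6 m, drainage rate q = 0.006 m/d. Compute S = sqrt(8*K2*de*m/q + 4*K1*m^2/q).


S^2 = 8*K2*de*m/q + 4*K1*m^2/q
S^2 = 8*0.7*4*0.6/0.006 + 4*0.4*0.6^2/0.006
S = sqrt(2336.0000)

48.3322 m


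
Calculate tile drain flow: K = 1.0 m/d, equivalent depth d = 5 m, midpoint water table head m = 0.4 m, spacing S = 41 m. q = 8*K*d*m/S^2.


q = 8*K*d*m/S^2
q = 8*1.0*5*0.4/41^2
q = 16.0000 / 1681

0.0095 m/d


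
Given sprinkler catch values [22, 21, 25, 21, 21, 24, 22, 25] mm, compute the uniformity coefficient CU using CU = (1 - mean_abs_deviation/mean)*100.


mean = 22.625000 mm
MAD = 1.531250 mm
CU = (1 - 1.531250/22.625000)*100

93.2320 %


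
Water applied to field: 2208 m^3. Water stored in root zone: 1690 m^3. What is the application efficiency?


Ea = V_root / V_field * 100 = 1690 / 2208 * 100 = 76.5399%

76.5399 %


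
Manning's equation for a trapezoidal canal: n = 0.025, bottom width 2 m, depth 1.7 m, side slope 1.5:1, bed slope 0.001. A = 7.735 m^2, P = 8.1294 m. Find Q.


R = A/P = 7.735/8.1294 = 0.951485
Q = (1/0.025) * 7.735 * 0.951485^(2/3) * 0.001^0.5

9.4650 m^3/s


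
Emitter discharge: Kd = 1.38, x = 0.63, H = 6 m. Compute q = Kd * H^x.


q = Kd * H^x = 1.38 * 6^0.63 = 1.38 * 3.091970

4.2669 L/h


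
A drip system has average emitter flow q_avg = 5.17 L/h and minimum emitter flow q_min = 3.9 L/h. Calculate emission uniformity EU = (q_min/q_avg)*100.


EU = (q_min/q_avg)*100 = (3.9/5.17)*100 = 75.4352%

75.4352 %


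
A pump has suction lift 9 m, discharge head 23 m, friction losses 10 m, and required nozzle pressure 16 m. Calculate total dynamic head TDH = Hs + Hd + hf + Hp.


TDH = Hs + Hd + hf + Hp = 9 + 23 + 10 + 16 = 58

58 m


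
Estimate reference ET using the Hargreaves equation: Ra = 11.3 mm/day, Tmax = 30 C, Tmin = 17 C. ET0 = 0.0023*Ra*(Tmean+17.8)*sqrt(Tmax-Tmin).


Tmean = (Tmax + Tmin)/2 = (30 + 17)/2 = 23.5
ET0 = 0.0023 * 11.3 * (23.5 + 17.8) * sqrt(30 - 17)
ET0 = 0.0023 * 11.3 * 41.3 * 3.605551

3.8702 mm/day


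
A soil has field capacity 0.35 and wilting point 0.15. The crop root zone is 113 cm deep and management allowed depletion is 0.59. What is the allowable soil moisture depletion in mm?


SMD = (FC - PWP) * d * MAD * 10
SMD = (0.35 - 0.15) * 113 * 0.59 * 10
SMD = 0.2000 * 113 * 0.59 * 10

133.3400 mm


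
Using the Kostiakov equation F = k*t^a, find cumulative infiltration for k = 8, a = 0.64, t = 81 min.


F = k * t^a = 8 * 81^0.64
F = 8 * 16.650620

133.2050 mm


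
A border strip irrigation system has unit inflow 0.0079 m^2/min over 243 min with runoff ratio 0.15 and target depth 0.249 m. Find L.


L = q*t/((1+r)*Z)
L = 0.0079*243/((1+0.15)*0.249)
L = 1.9197/0.28635

6.7040 m


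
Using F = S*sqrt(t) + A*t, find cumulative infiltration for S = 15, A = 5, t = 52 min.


F = S*sqrt(t) + A*t
F = 15*sqrt(52) + 5*52
F = 15*7.211103 + 260

368.1665 mm


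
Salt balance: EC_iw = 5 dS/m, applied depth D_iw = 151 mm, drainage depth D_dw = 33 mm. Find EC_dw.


EC_dw = EC_iw * D_iw / D_dw
EC_dw = 5 * 151 / 33
EC_dw = 755 / 33

22.8788 dS/m


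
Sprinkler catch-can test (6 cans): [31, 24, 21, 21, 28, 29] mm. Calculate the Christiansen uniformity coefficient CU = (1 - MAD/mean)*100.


mean = 25.666667 mm
MAD = 3.666667 mm
CU = (1 - 3.666667/25.666667)*100

85.7143 %


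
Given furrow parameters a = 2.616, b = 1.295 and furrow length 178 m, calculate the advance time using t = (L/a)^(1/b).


t = (L/a)^(1/b)
t = (178/2.616)^(1/1.295)
t = 68.042813^(1/1.295)

26.0181 min


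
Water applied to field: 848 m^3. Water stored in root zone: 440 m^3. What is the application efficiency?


Ea = V_root / V_field * 100 = 440 / 848 * 100 = 51.8868%

51.8868 %


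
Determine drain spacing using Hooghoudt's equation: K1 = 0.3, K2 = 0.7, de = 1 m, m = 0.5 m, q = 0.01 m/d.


S^2 = 8*K2*de*m/q + 4*K1*m^2/q
S^2 = 8*0.7*1*0.5/0.01 + 4*0.3*0.5^2/0.01
S = sqrt(310.0000)

17.6068 m


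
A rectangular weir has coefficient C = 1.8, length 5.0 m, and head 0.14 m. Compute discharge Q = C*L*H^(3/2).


Q = C * L * H^(3/2) = 1.8 * 5.0 * 0.14^1.5 = 1.8 * 5.0 * 0.052383

0.4714 m^3/s


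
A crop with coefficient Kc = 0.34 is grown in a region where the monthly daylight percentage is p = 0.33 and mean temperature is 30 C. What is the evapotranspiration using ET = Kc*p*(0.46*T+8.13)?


ET = Kc * p * (0.46*T + 8.13)
ET = 0.34 * 0.33 * (0.46*30 + 8.13)
ET = 0.34 * 0.33 * 21.9300

2.4605 mm/day


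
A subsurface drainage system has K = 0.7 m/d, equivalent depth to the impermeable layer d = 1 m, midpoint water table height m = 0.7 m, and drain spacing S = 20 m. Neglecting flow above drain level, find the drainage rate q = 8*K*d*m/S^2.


q = 8*K*d*m/S^2
q = 8*0.7*1*0.7/20^2
q = 3.9200 / 400

0.0098 m/d


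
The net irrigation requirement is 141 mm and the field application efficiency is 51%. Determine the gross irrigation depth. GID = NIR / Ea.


Ea = 51% = 0.51
GID = NIR / Ea = 141 / 0.51 = 276.4706 mm

276.4706 mm


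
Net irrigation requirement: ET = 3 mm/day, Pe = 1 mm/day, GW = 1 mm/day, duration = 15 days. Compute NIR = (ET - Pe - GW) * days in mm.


Daily deficit = ET - Pe - GW = 3 - 1 - 1 = 1 mm/day
NIR = 1 * 15 = 15 mm

15.0000 mm


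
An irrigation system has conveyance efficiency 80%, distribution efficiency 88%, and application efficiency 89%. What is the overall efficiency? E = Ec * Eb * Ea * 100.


Ec = 0.8, Eb = 0.88, Ea = 0.89
E = 0.8 * 0.88 * 0.89 * 100 = 62.6560%

62.6560 %


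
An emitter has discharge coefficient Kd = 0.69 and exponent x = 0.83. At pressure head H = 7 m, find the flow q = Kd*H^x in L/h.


q = Kd * H^x = 0.69 * 7^0.83 = 0.69 * 5.028418

3.4696 L/h


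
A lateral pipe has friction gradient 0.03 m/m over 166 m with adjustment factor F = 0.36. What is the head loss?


hf = J * L * F = 0.03 * 166 * 0.36 = 1.7928 m

1.7928 m


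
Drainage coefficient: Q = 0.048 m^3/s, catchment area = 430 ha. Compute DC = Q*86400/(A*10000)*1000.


DC = Q * 86400 / (A * 10000) * 1000
DC = 0.048 * 86400 / (430 * 10000) * 1000
DC = 4147200.0000 / 4300000

0.9645 mm/day


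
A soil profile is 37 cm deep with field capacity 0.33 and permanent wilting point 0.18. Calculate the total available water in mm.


AWC = (FC - PWP) * d * 10
AWC = (0.33 - 0.18) * 37 * 10
AWC = 0.1500 * 37 * 10

55.5000 mm


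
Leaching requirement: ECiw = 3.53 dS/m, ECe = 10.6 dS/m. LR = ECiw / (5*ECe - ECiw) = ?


LR = ECiw / (5*ECe - ECiw)
LR = 3.53 / (5*10.6 - 3.53)
LR = 3.53 / 49.4700

0.0714


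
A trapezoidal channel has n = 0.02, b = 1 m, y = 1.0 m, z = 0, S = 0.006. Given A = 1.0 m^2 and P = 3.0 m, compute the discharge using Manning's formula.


R = A/P = 1.0/3.0 = 0.333333
Q = (1/0.02) * 1.0 * 0.333333^(2/3) * 0.006^0.5

1.8619 m^3/s


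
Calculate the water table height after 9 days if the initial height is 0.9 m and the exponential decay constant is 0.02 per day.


m = m0 * exp(-k*t)
m = 0.9 * exp(-0.02 * 9)
m = 0.9 * exp(-0.1800)

0.7517 m
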